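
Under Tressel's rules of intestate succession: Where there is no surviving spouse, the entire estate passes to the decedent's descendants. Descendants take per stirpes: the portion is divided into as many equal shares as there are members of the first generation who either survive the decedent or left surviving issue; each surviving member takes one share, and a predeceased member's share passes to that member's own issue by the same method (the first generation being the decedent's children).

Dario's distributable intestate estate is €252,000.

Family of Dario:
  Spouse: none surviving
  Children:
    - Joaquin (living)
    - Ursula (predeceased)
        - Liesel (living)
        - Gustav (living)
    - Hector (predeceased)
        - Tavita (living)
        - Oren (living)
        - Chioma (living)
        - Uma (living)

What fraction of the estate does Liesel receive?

The entire €252,000 passes to the descendants.
That amount (€252,000) is divided into 3 shares of €84,000: Joaquin takes €84,000; Ursula's €84,000 share passes to Ursula's issue; Hector's €84,000 share passes to Hector's issue.
Ursula's share (€84,000) is divided into 2 shares of €42,000: Liesel and Gustav each take €42,000.
Hector's share (€84,000) is divided into 4 shares of €21,000: Tavita, Oren, Chioma, and Uma each take €21,000.

Liesel receives 1/6 of the estate.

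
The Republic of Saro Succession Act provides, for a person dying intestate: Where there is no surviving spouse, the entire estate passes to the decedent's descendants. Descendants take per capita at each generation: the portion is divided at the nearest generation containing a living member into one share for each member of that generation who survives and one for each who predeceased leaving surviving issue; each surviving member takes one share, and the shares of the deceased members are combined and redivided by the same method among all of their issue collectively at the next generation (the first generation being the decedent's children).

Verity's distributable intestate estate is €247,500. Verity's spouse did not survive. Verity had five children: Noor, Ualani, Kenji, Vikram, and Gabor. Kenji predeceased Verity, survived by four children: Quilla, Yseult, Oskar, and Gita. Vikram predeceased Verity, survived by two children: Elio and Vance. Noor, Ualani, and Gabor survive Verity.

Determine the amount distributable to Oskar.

The entire €247,500 passes to the descendants.
That amount (€247,500) is divided at the children's generation into 5 shares of €49,500. Noor, Ualani, and Gabor each take €49,500. The 2 shares of the deceased (Kenji and Vikram) are combined into a pool of €99,000.
That pool (€99,000) is divided at the grandchildren's generation equally among Quilla, Yseult, Oskar, Gita, Elio, and Vance: €16,500 each.

Oskar receives €16,500.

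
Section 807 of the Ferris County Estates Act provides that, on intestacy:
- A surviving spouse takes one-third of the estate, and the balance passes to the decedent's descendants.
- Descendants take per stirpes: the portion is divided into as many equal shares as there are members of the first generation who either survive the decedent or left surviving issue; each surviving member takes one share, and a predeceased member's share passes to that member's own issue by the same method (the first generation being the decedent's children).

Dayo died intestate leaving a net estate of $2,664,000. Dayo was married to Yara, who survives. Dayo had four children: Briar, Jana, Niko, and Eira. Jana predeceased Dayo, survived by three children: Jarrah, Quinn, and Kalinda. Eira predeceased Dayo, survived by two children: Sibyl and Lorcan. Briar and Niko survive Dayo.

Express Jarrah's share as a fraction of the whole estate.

Yara takes one-third of $2,664,000 = $888,000. The remaining $1,776,000 passes to the descendants.
The descendants' portion ($1,776,000) is divided into 4 shares of $444,000: Briar and Niko each take $444,000; Jana's $444,000 share passes to Jana's issue; Eira's $444,000 share passes to Eira's issue.
Jana's share ($444,000) is divided into 3 shares of $148,000: Jarrah, Quinn, and Kalinda each take $148,000.
Eira's share ($444,000) is divided into 2 shares of $222,000: Sibyl and Lorcan each take $222,000.

Jarrah receives 1/18 of the estate.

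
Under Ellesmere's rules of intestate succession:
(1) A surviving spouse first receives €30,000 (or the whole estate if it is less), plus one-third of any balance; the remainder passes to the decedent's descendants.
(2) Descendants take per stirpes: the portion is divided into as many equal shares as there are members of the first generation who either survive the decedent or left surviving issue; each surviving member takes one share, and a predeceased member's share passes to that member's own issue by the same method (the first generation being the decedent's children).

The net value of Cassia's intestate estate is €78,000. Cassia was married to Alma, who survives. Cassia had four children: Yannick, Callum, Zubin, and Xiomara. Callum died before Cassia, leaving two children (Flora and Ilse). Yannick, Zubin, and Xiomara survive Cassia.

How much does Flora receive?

Alma first takes €30,000, leaving a balance of €48,000. Alma then takes one-third of the balance (€16,000), for a total of €46,000. The remaining €32,000 passes to the descendants.
The descendants' portion (€32,000) is divided into 4 shares of €8,000: Yannick, Zubin, and Xiomara each take €8,000; Callum's €8,000 share passes to Callum's issue.
Callum's share (€8,000) is divided into 2 shares of €4,000: Flora and Ilse each take €4,000.

Flora receives €4,000.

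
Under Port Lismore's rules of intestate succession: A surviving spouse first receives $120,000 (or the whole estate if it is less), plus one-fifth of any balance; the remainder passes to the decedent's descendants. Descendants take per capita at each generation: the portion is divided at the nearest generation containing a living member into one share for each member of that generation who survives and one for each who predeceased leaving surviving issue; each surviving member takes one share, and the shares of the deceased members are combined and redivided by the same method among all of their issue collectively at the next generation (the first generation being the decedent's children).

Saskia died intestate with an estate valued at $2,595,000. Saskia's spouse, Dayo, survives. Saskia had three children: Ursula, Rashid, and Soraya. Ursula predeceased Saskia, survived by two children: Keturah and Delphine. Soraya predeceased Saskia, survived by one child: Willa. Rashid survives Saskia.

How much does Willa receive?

Dayo first takes $120,000, leaving a balance of $2,475,000. Dayo then takes one-fifth of the balance ($495,000), for a total of $615,000. The remaining $1,980,000 passes to the descendants.
The descendants' portion ($1,980,000) is divided at the children's generation into 3 shares of $660,000. Rashid takes $660,000. The 2 shares of the deceased (Ursula and Soraya) are combined into a pool of $1,320,000.
That pool ($1,320,000) is divided at the grandchildren's generation equally among Keturah, Delphine, and Willa: $440,000 each.

Willa receives $440,000.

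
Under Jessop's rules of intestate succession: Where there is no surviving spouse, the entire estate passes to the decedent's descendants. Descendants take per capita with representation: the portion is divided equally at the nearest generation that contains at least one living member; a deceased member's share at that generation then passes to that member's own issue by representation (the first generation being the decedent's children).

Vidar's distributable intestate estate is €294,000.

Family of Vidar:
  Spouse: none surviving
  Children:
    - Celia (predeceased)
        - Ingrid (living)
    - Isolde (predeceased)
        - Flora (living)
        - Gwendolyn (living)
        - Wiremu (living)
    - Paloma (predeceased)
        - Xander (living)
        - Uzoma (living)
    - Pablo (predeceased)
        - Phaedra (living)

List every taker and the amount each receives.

Ingrid: €42,000; Flora: €42,000; Gwendolyn: €42,000; Wiremu: €42,000; Xander: €42,000; Uzoma: €42,000; Phaedra: €42,000

The entire €294,000 passes to the descendants.
No child survives, so the initial division is made at the grandchildren's generation.
That amount (€294,000) is divided into 7 shares of €42,000: Ingrid, Flora, Gwendolyn, Wiremu, Xander, Uzoma, and Phaedra each take €42,000.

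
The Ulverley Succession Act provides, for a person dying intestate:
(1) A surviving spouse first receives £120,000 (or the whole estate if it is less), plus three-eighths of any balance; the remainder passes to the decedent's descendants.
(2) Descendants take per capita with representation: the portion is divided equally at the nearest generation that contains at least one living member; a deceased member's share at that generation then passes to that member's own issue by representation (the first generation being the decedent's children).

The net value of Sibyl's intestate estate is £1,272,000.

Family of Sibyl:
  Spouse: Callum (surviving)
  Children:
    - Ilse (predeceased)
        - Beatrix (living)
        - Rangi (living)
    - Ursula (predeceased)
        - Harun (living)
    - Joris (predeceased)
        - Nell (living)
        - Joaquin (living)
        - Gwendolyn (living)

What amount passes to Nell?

Nell receives £120,000.

Callum first takes £120,000, leaving a balance of £1,152,000. Callum then takes three-eighths of the balance (£432,000), for a total of £552,000. The remaining £720,000 passes to the descendants.
No child survives, so the initial division is made at the grandchildren's generation.
The descendants' portion (£720,000) is divided into 6 shares of £120,000: Beatrix, Rangi, Harun, Nell, Joaquin, and Gwendolyn each take £120,000.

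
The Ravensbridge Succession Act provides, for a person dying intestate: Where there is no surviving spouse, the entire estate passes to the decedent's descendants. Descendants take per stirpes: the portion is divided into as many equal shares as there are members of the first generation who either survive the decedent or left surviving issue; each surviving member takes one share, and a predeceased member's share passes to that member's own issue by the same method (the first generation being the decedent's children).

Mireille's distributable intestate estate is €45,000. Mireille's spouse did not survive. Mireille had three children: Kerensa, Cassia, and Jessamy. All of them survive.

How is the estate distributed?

Kerensa: €15,000; Cassia: €15,000; Jessamy: €15,000

The entire €45,000 passes to the descendants.
That amount (€45,000) is divided into 3 shares of €15,000: Kerensa, Cassia, and Jessamy each take €15,000.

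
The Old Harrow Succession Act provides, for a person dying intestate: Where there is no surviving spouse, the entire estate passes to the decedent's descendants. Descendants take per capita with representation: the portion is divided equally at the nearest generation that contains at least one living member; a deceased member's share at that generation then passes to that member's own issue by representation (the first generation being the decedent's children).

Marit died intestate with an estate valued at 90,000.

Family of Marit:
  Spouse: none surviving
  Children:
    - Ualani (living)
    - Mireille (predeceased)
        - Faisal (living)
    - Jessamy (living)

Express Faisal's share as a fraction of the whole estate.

The entire 90,000 passes to the descendants.
That amount (90,000) is divided into 3 shares of 30,000: Ualani and Jessamy each take 30,000; Mireille's 30,000 share passes to Mireille's issue.
Mireille's share (30,000) passes entirely to Faisal.

Faisal receives 1/3 of the estate.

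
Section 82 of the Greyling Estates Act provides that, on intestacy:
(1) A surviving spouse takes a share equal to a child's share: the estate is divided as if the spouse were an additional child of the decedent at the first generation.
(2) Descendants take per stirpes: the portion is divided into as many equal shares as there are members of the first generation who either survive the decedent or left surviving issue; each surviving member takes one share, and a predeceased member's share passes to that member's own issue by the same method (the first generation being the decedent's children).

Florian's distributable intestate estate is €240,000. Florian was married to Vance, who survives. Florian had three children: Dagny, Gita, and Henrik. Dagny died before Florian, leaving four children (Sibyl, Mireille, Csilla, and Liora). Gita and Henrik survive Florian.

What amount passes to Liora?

Liora receives €15,000.

The spouse counts as an additional share at the children's level, so there are 4 primary shares of €60,000. Vance takes one such share (€60,000).
The children's combined portion (€180,000) is divided into 3 shares of €60,000: Gita and Henrik each take €60,000; Dagny's €60,000 share passes to Dagny's issue.
Dagny's share (€60,000) is divided into 4 shares of €15,000: Sibyl, Mireille, Csilla, and Liora each take €15,000.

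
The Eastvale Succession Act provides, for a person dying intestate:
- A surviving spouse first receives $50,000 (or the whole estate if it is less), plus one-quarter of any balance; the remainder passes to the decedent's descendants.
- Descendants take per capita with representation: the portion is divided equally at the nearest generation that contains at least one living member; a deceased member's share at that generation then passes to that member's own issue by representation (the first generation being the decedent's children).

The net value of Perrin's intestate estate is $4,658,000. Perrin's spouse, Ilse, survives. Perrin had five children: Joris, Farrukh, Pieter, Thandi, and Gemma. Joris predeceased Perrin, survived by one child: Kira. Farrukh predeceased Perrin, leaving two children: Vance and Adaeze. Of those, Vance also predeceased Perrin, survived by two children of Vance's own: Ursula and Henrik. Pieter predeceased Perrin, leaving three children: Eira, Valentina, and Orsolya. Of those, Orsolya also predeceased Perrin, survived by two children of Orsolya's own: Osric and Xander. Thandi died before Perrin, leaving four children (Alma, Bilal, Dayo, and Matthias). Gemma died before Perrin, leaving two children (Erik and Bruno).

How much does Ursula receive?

Ilse first takes $50,000, leaving a balance of $4,608,000. Ilse then takes one-quarter of the balance ($1,152,000), for a total of $1,202,000. The remaining $3,456,000 passes to the descendants.
No child survives, so the initial division is made at the grandchildren's generation.
The descendants' portion ($3,456,000) is divided into 12 shares of $288,000: Kira, Adaeze, Eira, Valentina, Alma, Bilal, Dayo, Matthias, Erik, and Bruno each take $288,000; Vance's $288,000 share passes to Vance's issue; Orsolya's $288,000 share passes to Orsolya's issue.
Vance's share ($288,000) is divided into 2 shares of $144,000: Ursula and Henrik each take $144,000.
Orsolya's share ($288,000) is divided into 2 shares of $144,000: Osric and Xander each take $144,000.

Ursula receives $144,000.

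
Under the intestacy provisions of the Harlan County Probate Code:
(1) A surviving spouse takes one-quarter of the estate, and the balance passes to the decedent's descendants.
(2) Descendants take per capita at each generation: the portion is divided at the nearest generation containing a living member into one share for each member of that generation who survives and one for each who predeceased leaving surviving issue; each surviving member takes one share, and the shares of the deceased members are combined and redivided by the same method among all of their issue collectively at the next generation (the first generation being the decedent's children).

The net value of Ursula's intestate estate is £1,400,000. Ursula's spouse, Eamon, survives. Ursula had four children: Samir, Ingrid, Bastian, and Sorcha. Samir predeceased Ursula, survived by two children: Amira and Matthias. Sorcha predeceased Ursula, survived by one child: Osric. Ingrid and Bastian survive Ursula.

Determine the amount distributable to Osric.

Osric receives £175,000.

Eamon takes one-quarter of £1,400,000 = £350,000. The remaining £1,050,000 passes to the descendants.
The descendants' portion (£1,050,000) is divided at the children's generation into 4 shares of £262,500. Ingrid and Bastian each take £262,500. The 2 shares of the deceased (Samir and Sorcha) are combined into a pool of £525,000.
That pool (£525,000) is divided at the grandchildren's generation equally among Amira, Matthias, and Osric: £175,000 each.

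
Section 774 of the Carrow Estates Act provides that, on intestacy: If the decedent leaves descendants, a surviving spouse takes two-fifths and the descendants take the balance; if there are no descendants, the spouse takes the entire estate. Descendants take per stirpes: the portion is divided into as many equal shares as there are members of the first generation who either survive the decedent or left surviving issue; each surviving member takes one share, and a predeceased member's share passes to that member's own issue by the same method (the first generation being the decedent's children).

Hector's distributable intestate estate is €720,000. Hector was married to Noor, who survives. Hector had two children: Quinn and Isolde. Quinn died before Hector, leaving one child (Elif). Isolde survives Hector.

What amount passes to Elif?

Elif receives €216,000.

Noor takes two-fifths of €720,000 = €288,000. The remaining €432,000 passes to the descendants.
The descendants' portion (€432,000) is divided into 2 shares of €216,000: Isolde takes €216,000; Quinn's €216,000 share passes to Quinn's issue.
Quinn's share (€216,000) passes entirely to Elif.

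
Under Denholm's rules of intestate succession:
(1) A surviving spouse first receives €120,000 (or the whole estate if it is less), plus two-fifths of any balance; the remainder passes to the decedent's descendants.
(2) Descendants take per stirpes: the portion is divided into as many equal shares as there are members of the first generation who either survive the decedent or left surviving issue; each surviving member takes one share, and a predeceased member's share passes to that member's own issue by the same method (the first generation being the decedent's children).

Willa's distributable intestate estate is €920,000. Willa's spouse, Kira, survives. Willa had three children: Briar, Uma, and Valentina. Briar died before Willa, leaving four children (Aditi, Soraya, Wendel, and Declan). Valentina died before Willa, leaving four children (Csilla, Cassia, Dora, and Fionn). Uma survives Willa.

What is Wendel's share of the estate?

Kira first takes €120,000, leaving a balance of €800,000. Kira then takes two-fifths of the balance (€320,000), for a total of €440,000. The remaining €480,000 passes to the descendants.
The descendants' portion (€480,000) is divided into 3 shares of €160,000: Uma takes €160,000; Briar's €160,000 share passes to Briar's issue; Valentina's €160,000 share passes to Valentina's issue.
Briar's share (€160,000) is divided into 4 shares of €40,000: Aditi, Soraya, Wendel, and Declan each take €40,000.
Valentina's share (€160,000) is divided into 4 shares of €40,000: Csilla, Cassia, Dora, and Fionn each take €40,000.

Wendel receives €40,000.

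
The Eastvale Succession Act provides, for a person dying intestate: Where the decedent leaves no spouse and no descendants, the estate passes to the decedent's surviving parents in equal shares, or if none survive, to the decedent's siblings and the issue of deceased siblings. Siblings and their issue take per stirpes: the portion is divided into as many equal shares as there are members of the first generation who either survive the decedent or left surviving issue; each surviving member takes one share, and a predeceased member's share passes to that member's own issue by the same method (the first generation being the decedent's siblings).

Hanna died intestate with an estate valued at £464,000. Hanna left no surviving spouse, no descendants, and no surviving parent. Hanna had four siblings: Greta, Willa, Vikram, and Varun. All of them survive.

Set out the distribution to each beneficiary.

Greta: £116,000; Willa: £116,000; Vikram: £116,000; Varun: £116,000

The entire £464,000 passes to the siblings and their issue.
That amount (£464,000) is divided into 4 shares of £116,000: Greta, Willa, Vikram, and Varun each take £116,000.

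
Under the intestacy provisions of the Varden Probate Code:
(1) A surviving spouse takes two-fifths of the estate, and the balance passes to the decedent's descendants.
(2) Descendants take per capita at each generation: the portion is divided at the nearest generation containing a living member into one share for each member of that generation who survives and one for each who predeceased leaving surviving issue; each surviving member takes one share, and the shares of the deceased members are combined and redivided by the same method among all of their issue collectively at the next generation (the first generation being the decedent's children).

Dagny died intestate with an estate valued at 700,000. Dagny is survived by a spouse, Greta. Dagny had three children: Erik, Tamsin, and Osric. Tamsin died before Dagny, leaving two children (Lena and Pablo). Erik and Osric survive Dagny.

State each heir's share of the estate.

Greta takes two-fifths of 700,000 = 280,000. The remaining 420,000 passes to the descendants.
The descendants' portion (420,000) is divided at the children's generation into 3 shares of 140,000. Erik and Osric each take 140,000. The remaining share for the deceased Tamsin (140,000) is carried to the next generation.
That pool (140,000) is divided at the grandchildren's generation equally among Lena and Pablo: 70,000 each.

Greta: 280,000; Erik: 140,000; Lena: 70,000; Pablo: 70,000; Osric: 140,000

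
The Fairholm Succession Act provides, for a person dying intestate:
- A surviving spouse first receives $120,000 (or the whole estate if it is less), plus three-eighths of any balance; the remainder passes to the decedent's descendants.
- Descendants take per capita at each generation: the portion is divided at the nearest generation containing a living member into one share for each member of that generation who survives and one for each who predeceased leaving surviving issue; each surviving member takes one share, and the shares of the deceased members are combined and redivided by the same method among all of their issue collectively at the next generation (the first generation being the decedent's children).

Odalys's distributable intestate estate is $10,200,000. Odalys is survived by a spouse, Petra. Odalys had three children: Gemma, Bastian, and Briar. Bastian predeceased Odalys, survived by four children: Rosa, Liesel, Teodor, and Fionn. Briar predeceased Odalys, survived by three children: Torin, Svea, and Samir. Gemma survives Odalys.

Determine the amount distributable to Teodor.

Petra first takes $120,000, leaving a balance of $10,080,000. Petra then takes three-eighths of the balance ($3,780,000), for a total of $3,900,000. The remaining $6,300,000 passes to the descendants.
The descendants' portion ($6,300,000) is divided at the children's generation into 3 shares of $2,100,000. Gemma takes $2,100,000. The 2 shares of the deceased (Bastian and Briar) are combined into a pool of $4,200,000.
That pool ($4,200,000) is divided at the grandchildren's generation equally among Rosa, Liesel, Teodor, Fionn, Torin, Svea, and Samir: $600,000 each.

Teodor receives $600,000.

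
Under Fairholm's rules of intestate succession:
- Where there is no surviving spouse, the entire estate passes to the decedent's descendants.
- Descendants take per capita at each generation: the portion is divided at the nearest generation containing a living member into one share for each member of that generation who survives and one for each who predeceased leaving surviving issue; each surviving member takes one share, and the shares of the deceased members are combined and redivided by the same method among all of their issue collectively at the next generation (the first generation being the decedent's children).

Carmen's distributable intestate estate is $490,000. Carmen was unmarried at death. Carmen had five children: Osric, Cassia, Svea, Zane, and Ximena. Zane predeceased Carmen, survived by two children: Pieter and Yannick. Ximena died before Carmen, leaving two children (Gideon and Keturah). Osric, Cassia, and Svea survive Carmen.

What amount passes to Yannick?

The entire $490,000 passes to the descendants.
That amount ($490,000) is divided at the children's generation into 5 shares of $98,000. Osric, Cassia, and Svea each take $98,000. The 2 shares of the deceased (Zane and Ximena) are combined into a pool of $196,000.
That pool ($196,000) is divided at the grandchildren's generation equally among Pieter, Yannick, Gideon, and Keturah: $49,000 each.

Yannick receives $49,000.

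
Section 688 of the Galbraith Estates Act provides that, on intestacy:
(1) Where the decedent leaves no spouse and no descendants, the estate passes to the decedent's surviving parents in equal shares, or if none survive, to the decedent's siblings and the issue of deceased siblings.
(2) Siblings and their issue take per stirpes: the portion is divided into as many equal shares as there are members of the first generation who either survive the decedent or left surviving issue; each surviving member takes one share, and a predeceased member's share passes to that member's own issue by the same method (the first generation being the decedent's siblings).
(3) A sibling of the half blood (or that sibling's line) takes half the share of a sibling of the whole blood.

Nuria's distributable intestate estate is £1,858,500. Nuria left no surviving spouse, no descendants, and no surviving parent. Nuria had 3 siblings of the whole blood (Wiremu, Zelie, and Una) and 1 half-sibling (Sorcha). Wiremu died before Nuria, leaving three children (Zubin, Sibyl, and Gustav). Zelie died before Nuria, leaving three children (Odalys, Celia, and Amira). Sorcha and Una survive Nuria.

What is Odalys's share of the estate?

The entire £1,858,500 passes to the siblings and their issue.
Counting each half-blood sibling's line as half a unit, there are 7/2 units in £1,858,500, so one unit is £531,000. Whole-blood lines (Wiremu, Zelie, and Una) take £531,000 each; half-blood lines (Sorcha) take £265,500 each.
Wiremu's share (£531,000) is divided into 3 shares of £177,000: Zubin, Sibyl, and Gustav each take £177,000.
Zelie's share (£531,000) is divided into 3 shares of £177,000: Odalys, Celia, and Amira each take £177,000.

Odalys receives £177,000.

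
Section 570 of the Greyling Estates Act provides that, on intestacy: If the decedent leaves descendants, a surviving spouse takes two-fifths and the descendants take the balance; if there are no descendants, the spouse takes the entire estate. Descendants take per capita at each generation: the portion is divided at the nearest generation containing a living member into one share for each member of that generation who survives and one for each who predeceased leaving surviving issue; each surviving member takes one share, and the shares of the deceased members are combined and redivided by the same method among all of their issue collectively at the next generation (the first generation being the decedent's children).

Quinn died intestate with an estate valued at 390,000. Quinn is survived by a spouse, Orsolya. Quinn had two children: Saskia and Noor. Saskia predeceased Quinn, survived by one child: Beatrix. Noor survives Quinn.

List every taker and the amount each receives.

Orsolya: 156,000; Beatrix: 117,000; Noor: 117,000

Orsolya takes two-fifths of 390,000 = 156,000. The remaining 234,000 passes to the descendants.
The descendants' portion (234,000) is divided at the children's generation into 2 shares of 117,000. Noor takes 117,000. The remaining share for the deceased Saskia (117,000) is carried to the next generation.
That pool (117,000) passes entirely to Beatrix, the sole taker at the grandchildren's generation.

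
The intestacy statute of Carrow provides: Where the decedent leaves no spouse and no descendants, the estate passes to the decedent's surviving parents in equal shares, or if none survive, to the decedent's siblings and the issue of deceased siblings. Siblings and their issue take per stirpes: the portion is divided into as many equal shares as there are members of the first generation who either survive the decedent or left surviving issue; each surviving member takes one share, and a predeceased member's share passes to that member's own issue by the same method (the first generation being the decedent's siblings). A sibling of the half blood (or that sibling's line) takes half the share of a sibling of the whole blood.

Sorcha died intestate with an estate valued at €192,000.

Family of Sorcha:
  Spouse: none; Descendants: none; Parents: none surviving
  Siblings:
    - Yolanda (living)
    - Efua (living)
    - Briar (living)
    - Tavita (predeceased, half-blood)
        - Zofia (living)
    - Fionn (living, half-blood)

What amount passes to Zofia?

Zofia receives €24,000.

The entire €192,000 passes to the siblings and their issue.
Counting each half-blood sibling's line as half a unit, there are 4 units in €192,000, so one unit is €48,000. Whole-blood lines (Yolanda, Efua, and Briar) take €48,000 each; half-blood lines (Tavita and Fionn) take €24,000 each.
Tavita's share (€24,000) passes entirely to Zofia.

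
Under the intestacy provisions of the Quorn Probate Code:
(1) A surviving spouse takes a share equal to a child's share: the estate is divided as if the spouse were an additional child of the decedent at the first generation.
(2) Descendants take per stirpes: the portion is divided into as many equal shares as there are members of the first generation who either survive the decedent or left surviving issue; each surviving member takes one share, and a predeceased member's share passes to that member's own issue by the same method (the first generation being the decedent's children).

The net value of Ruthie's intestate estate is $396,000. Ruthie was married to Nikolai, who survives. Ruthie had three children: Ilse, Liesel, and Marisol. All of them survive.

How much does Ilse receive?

The spouse counts as an additional share at the children's level, so there are 4 primary shares of $99,000. Nikolai takes one such share ($99,000).
The children's combined portion ($297,000) is divided into 3 shares of $99,000: Ilse, Liesel, and Marisol each take $99,000.

Ilse receives $99,000.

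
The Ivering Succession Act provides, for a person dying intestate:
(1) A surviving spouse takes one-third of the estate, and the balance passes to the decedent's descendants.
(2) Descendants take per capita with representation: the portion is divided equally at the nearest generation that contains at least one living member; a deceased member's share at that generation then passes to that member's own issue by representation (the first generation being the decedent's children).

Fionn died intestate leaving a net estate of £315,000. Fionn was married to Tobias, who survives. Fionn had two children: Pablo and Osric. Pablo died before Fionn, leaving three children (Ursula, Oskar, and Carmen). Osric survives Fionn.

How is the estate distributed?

Tobias: £105,000; Ursula: £35,000; Oskar: £35,000; Carmen: £35,000; Osric: £105,000

Tobias takes one-third of £315,000 = £105,000. The remaining £210,000 passes to the descendants.
The descendants' portion (£210,000) is divided into 2 shares of £105,000: Osric takes £105,000; Pablo's £105,000 share passes to Pablo's issue.
Pablo's share (£105,000) is divided into 3 shares of £35,000: Ursula, Oskar, and Carmen each take £35,000.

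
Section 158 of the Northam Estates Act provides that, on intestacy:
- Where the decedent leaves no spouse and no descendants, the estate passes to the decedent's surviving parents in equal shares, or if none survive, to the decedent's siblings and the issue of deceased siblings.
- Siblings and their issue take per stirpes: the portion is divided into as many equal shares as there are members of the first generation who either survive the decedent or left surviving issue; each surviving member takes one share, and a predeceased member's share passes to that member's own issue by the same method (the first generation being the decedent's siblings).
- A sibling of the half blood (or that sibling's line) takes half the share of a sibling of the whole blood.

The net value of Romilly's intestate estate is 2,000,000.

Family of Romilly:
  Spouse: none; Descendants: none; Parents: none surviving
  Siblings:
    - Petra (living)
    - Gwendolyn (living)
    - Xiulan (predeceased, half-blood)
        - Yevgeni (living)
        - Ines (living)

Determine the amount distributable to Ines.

Ines receives 200,000.

The entire 2,000,000 passes to the siblings and their issue.
Counting each half-blood sibling's line as half a unit, there are 5/2 units in 2,000,000, so one unit is 800,000. Whole-blood lines (Petra and Gwendolyn) take 800,000 each; half-blood lines (Xiulan) take 400,000 each.
Xiulan's share (400,000) is divided into 2 shares of 200,000: Yevgeni and Ines each take 200,000.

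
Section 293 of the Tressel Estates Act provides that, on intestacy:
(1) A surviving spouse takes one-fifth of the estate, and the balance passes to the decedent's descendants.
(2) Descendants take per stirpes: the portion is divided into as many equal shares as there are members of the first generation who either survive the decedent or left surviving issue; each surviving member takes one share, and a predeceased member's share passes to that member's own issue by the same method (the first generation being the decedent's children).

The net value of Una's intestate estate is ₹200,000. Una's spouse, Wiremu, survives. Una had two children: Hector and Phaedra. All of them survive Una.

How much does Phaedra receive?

Phaedra receives ₹80,000.

Wiremu takes one-fifth of ₹200,000 = ₹40,000. The remaining ₹160,000 passes to the descendants.
The descendants' portion (₹160,000) is divided into 2 shares of ₹80,000: Hector and Phaedra each take ₹80,000.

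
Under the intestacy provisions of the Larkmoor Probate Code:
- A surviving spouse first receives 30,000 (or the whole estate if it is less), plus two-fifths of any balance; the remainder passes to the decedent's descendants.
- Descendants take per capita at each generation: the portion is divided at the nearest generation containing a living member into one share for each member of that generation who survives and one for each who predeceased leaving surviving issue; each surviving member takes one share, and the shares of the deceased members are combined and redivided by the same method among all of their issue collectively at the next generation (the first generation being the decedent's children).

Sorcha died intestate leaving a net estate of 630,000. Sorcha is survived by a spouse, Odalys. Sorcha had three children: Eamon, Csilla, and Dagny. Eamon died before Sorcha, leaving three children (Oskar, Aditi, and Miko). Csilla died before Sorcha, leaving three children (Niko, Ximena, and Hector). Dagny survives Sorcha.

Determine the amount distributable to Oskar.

Oskar receives 40,000.

Odalys first takes 30,000, leaving a balance of 600,000. Odalys then takes two-fifths of the balance (240,000), for a total of 270,000. The remaining 360,000 passes to the descendants.
The descendants' portion (360,000) is divided at the children's generation into 3 shares of 120,000. Dagny takes 120,000. The 2 shares of the deceased (Eamon and Csilla) are combined into a pool of 240,000.
That pool (240,000) is divided at the grandchildren's generation equally among Oskar, Aditi, Miko, Niko, Ximena, and Hector: 40,000 each.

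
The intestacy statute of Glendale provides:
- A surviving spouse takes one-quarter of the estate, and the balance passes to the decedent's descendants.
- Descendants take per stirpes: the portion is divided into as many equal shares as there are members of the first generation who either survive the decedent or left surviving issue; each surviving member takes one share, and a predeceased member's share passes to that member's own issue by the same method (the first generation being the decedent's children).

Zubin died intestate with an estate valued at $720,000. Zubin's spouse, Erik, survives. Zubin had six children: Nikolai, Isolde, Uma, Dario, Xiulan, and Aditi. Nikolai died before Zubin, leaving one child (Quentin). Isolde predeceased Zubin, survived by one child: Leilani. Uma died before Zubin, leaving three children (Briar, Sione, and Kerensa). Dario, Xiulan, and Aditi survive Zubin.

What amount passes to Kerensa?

Kerensa receives $30,000.

Erik takes one-quarter of $720,000 = $180,000. The remaining $540,000 passes to the descendants.
The descendants' portion ($540,000) is divided into 6 shares of $90,000: Dario, Xiulan, and Aditi each take $90,000; Nikolai's $90,000 share passes to Nikolai's issue; Isolde's $90,000 share passes to Isolde's issue; Uma's $90,000 share passes to Uma's issue.
Nikolai's share ($90,000) passes entirely to Quentin.
Isolde's share ($90,000) passes entirely to Leilani.
Uma's share ($90,000) is divided into 3 shares of $30,000: Briar, Sione, and Kerensa each take $30,000.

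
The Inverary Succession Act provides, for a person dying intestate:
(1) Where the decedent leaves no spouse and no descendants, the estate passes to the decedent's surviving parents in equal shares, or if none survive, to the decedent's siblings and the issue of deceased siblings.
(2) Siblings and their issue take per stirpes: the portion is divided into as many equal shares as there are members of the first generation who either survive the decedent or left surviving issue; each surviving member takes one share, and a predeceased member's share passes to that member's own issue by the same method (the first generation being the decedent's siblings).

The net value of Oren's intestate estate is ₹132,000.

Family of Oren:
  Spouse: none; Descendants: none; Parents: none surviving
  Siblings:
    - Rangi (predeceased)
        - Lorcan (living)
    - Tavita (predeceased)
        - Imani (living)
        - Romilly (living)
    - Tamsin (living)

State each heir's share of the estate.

The entire ₹132,000 passes to the siblings and their issue.
That amount (₹132,000) is divided into 3 shares of ₹44,000: Tamsin takes ₹44,000; Rangi's ₹44,000 share passes to Rangi's issue; Tavita's ₹44,000 share passes to Tavita's issue.
Rangi's share (₹44,000) passes entirely to Lorcan.
Tavita's share (₹44,000) is divided into 2 shares of ₹22,000: Imani and Romilly each take ₹22,000.

Lorcan: ₹44,000; Imani: ₹22,000; Romilly: ₹22,000; Tamsin: ₹44,000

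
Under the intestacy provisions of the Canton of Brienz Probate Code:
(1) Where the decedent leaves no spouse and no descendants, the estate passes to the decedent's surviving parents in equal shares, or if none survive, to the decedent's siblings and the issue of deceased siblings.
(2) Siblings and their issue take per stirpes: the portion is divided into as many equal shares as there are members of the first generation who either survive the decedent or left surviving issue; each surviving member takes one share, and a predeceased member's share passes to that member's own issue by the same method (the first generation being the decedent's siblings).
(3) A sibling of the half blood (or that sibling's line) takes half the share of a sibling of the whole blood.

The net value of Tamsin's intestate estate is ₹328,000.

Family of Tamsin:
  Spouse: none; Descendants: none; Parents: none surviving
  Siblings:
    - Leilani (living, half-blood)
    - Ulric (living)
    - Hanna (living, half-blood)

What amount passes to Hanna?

The entire ₹328,000 passes to the siblings and their issue.
Counting each half-blood sibling's line as half a unit, there are 2 units in ₹328,000, so one unit is ₹164,000. Whole-blood lines (Ulric) take ₹164,000 each; half-blood lines (Leilani and Hanna) take ₹82,000 each.

Hanna receives ₹82,000.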